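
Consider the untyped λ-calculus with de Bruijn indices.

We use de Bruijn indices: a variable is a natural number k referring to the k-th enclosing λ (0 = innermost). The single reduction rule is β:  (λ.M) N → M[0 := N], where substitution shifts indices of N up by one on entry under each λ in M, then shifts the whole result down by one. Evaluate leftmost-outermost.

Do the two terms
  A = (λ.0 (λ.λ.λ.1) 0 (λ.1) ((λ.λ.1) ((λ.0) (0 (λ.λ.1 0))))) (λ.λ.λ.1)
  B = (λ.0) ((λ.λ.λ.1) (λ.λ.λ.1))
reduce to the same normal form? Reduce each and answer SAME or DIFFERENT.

Term A:
  start: (λ.0 (λ.λ.λ.1) 0 (λ.1) ((λ.λ.1) ((λ.0) (0 (λ.λ.1 0))))) (λ.λ.λ.1)
  step 1: (λ.λ.λ.1) (λ.λ.λ.1) (λ.λ.λ.1) (λ.λ.λ.λ.1) ((λ.λ.1) ((λ.0) ((λ.λ.λ.1) (λ.λ.1 0))))
  step 2: (λ.λ.1) (λ.λ.λ.1) (λ.λ.λ.λ.1) ((λ.λ.1) ((λ.0) ((λ.λ.λ.1) (λ.λ.1 0))))
  step 3: (λ.λ.λ.λ.1) (λ.λ.λ.λ.1) ((λ.λ.1) ((λ.0) ((λ.λ.λ.1) (λ.λ.1 0))))
  step 4: (λ.λ.λ.1) ((λ.λ.1) ((λ.0) ((λ.λ.λ.1) (λ.λ.1 0))))
  step 5: λ.λ.1

Term B:
  start: (λ.0) ((λ.λ.λ.1) (λ.λ.λ.1))
  step 1: (λ.λ.λ.1) (λ.λ.λ.1)
  step 2: λ.λ.1

Answer: SAME — A ⇓ λ.λ.1, B ⇓ λ.λ.1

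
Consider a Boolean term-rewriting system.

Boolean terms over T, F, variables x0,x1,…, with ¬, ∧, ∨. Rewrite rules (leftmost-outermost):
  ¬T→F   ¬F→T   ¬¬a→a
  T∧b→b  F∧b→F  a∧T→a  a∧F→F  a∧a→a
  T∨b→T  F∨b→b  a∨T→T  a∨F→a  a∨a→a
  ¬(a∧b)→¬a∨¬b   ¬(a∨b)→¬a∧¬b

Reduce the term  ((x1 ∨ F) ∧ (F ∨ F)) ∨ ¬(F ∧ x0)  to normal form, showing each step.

  start: ((x1 ∨ F) ∧ (F ∨ F)) ∨ ¬(F ∧ x0)
  [1] (x1 ∧ (F ∨ F)) ∨ ¬(F ∧ x0)
  [2] (x1 ∧ F) ∨ ¬(F ∧ x0)
  [3] F ∨ ¬(F ∧ x0)
  [4] ¬(F ∧ x0)
  [5] ¬F ∨ ¬x0
  [6] T ∨ ¬x0
  [7] T

Answer: normal form = T  (in 7 steps)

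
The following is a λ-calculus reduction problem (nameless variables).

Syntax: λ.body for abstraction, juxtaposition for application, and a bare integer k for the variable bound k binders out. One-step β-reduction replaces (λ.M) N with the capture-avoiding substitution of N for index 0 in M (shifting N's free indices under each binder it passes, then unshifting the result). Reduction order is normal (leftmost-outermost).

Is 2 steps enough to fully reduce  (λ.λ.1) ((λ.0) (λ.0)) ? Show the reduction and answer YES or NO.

  start: (λ.λ.1) ((λ.0) (λ.0))
  →1  λ.(λ.0) (λ.0)
  →2  λ.λ.0

Answer: YES — reaches normal form λ.λ.0 in 2 ≤ 2 steps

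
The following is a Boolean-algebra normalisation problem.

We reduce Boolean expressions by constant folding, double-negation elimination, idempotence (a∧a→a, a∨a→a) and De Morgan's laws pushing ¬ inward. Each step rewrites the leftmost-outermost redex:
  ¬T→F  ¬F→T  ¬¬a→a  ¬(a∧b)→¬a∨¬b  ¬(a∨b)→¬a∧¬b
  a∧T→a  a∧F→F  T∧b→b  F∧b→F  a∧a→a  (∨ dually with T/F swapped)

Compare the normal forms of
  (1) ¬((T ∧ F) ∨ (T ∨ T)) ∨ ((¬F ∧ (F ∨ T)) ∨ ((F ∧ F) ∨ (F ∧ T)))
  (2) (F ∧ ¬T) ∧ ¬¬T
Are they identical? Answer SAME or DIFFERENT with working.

Term A:
  start: ¬((T ∧ F) ∨ (T ∨ T)) ∨ ((¬F ∧ (F ∨ T)) ∨ ((F ∧ F) ∨ (F ∧ T)))
  [1] (¬(T ∧ F) ∧ ¬(T ∨ T)) ∨ ((¬F ∧ (F ∨ T)) ∨ ((F ∧ F) ∨ (F ∧ T)))
  [2] ((¬T ∨ ¬F) ∧ ¬(T ∨ T)) ∨ ((¬F ∧ (F ∨ T)) ∨ ((F ∧ F) ∨ (F ∧ T)))
  [3] ((F ∨ ¬F) ∧ ¬(T ∨ T)) ∨ ((¬F ∧ (F ∨ T)) ∨ ((F ∧ F) ∨ (F ∧ T)))
  [4] (¬F ∧ ¬(T ∨ T)) ∨ ((¬F ∧ (F ∨ T)) ∨ ((F ∧ F) ∨ (F ∧ T)))
  [5] (T ∧ ¬(T ∨ T)) ∨ ((¬F ∧ (F ∨ T)) ∨ ((F ∧ F) ∨ (F ∧ T)))
  [6] ¬(T ∨ T) ∨ ((¬F ∧ (F ∨ T)) ∨ ((F ∧ F) ∨ (F ∧ T)))
  [7] (¬T ∧ ¬T) ∨ ((¬F ∧ (F ∨ T)) ∨ ((F ∧ F) ∨ (F ∧ T)))
  [8] ¬T ∨ ((¬F ∧ (F ∨ T)) ∨ ((F ∧ F) ∨ (F ∧ T)))
  [9] F ∨ ((¬F ∧ (F ∨ T)) ∨ ((F ∧ F) ∨ (F ∧ T)))
  [10] (¬F ∧ (F ∨ T)) ∨ ((F ∧ F) ∨ (F ∧ T))
  [11] (T ∧ (F ∨ T)) ∨ ((F ∧ F) ∨ (F ∧ T))
  [12] (F ∨ T) ∨ ((F ∧ F) ∨ (F ∧ T))
  [13] T ∨ ((F ∧ F) ∨ (F ∧ T))
  [14] T

Term B:
  start: (F ∧ ¬T) ∧ ¬¬T
  [1] F ∧ ¬¬T
  [2] F

Answer: DIFFERENT — A ⇓ T, B ⇓ F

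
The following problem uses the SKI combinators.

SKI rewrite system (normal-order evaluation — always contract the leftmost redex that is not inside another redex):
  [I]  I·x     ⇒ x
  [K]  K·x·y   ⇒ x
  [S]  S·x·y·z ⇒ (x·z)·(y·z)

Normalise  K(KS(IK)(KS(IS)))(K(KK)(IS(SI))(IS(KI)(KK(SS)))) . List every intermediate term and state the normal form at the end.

  start: K(KS(IK)(KS(IS)))(K(KK)(IS(SI))(IS(KI)(KK(SS))))
  step 1: KS(IK)(KS(IS))
  step 2: S(KS(IS))
  step 3: SS

Answer: normal form = SS  (in 3 steps)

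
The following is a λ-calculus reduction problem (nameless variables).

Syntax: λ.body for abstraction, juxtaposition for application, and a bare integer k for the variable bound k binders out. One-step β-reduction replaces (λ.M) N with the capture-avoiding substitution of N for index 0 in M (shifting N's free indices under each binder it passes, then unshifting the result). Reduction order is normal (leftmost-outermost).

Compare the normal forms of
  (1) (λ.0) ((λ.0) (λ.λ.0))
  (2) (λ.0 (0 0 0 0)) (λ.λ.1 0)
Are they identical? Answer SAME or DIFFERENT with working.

Answer: DIFFERENT — A ⇓ λ.λ.0, B ⇓ λ.λ.1 0

Working:
Term A:
  start: (λ.0) ((λ.0) (λ.λ.0))
  [1] (λ.0) (λ.λ.0)
  [2] λ.λ.0

Term B:
  start: (λ.0 (0 0 0 0)) (λ.λ.1 0)
  [1] (λ.λ.1 0) ((λ.λ.1 0) (λ.λ.1 0) (λ.λ.1 0) (λ.λ.1 0))
  [2] λ.(λ.λ.1 0) (λ.λ.1 0) (λ.λ.1 0) (λ.λ.1 0) 0
  [3] λ.(λ.(λ.λ.1 0) 0) (λ.λ.1 0) (λ.λ.1 0) 0
  [4] λ.(λ.λ.1 0) (λ.λ.1 0) (λ.λ.1 0) 0
  [5] λ.(λ.(λ.λ.1 0) 0) (λ.λ.1 0) 0
  [6] λ.(λ.λ.1 0) (λ.λ.1 0) 0
  [7] λ.(λ.(λ.λ.1 0) 0) 0
  [8] λ.(λ.λ.1 0) 0
  [9] λ.λ.1 0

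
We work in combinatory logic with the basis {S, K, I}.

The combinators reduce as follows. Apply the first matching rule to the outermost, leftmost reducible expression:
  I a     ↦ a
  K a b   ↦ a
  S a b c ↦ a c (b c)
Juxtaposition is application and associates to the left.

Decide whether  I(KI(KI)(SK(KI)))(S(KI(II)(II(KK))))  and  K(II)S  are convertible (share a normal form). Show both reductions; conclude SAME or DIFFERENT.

Term A:
  start: I(KI(KI)(SK(KI)))(S(KI(II)(II(KK))))
  [1] KI(KI)(SK(KI))(S(KI(II)(II(KK))))
  [2] I(SK(KI))(S(KI(II)(II(KK))))
  [3] SK(KI)(S(KI(II)(II(KK))))
  [4] K(S(KI(II)(II(KK))))(KI(S(KI(II)(II(KK)))))
  [5] S(KI(II)(II(KK)))
  [6] S(I(II(KK)))
  [7] S(II(KK))
  [8] S(I(KK))
  [9] S(KK)

Term B:
  start: K(II)S
  [1] II
  [2] I

Answer: DIFFERENT — A ⇓ S(KK), B ⇓ I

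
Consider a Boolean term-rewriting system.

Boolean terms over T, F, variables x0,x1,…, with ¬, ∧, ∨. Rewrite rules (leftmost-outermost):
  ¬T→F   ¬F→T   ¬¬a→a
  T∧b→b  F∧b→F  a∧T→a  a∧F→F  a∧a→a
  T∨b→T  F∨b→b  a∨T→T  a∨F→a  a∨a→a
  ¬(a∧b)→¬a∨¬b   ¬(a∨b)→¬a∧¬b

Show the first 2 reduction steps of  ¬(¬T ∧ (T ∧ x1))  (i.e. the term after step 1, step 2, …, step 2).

Answer: after 2 steps: T ∨ ¬(T ∧ x1)

Derivation:
  start: ¬(¬T ∧ (T ∧ x1))
  step 1: ¬¬T ∨ ¬(T ∧ x1)
  step 2: T ∨ ¬(T ∧ x1)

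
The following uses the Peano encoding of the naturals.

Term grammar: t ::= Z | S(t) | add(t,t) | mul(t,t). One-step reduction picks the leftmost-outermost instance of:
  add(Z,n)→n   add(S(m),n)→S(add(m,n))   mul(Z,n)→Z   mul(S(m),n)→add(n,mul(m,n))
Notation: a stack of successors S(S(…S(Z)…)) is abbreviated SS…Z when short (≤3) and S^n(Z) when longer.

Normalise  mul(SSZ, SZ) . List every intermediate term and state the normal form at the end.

  start: mul(SSZ, SZ)
  step 1: add(SZ, mul(SZ, SZ))
  step 2: S(add(Z, mul(SZ, SZ)))
  step 3: S(mul(SZ, SZ))
  step 4: S(add(SZ, mul(Z, SZ)))
  step 5: S(S(add(Z, mul(Z, SZ))))
  step 6: S(S(mul(Z, SZ)))
  step 7: SSZ

Answer: normal form = SSZ  (in 7 steps)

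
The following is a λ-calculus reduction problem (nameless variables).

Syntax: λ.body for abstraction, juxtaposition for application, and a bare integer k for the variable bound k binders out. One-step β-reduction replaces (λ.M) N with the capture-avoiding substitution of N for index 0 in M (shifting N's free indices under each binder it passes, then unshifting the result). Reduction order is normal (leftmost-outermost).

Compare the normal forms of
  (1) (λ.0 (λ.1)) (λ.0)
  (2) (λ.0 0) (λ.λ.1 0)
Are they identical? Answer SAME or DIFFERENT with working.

Answer: DIFFERENT — A ⇓ λ.λ.0, B ⇓ λ.λ.1 0

Derivation:
Term A:
  start: (λ.0 (λ.1)) (λ.0)
  [1] (λ.0) (λ.λ.0)
  [2] λ.λ.0

Term B:
  start: (λ.0 0) (λ.λ.1 0)
  [1] (λ.λ.1 0) (λ.λ.1 0)
  [2] λ.(λ.λ.1 0) 0
  [3] λ.λ.1 0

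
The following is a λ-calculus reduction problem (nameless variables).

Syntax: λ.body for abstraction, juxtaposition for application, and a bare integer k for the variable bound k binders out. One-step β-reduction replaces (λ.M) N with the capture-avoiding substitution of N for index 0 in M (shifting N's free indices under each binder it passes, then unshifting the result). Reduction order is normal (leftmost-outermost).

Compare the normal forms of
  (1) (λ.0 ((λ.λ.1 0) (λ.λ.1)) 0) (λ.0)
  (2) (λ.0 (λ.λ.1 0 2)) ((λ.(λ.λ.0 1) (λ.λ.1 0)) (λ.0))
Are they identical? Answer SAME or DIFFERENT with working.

Term A:
  start: (λ.0 ((λ.λ.1 0) (λ.λ.1)) 0) (λ.0)
  [1] (λ.0) ((λ.λ.1 0) (λ.λ.1)) (λ.0)
  [2] (λ.λ.1 0) (λ.λ.1) (λ.0)
  [3] (λ.(λ.λ.1) 0) (λ.0)
  [4] (λ.λ.1) (λ.0)
  [5] λ.λ.0

Term B:
  start: (λ.0 (λ.λ.1 0 2)) ((λ.(λ.λ.0 1) (λ.λ.1 0)) (λ.0))
  [1] (λ.(λ.λ.0 1) (λ.λ.1 0)) (λ.0) (λ.λ.1 0 ((λ.(λ.λ.0 1) (λ.λ.1 0)) (λ.0)))
  [2] (λ.λ.0 1) (λ.λ.1 0) (λ.λ.1 0 ((λ.(λ.λ.0 1) (λ.λ.1 0)) (λ.0)))
  [3] (λ.0 (λ.λ.1 0)) (λ.λ.1 0 ((λ.(λ.λ.0 1) (λ.λ.1 0)) (λ.0)))
  [4] (λ.λ.1 0 ((λ.(λ.λ.0 1) (λ.λ.1 0)) (λ.0))) (λ.λ.1 0)
  [5] λ.(λ.λ.1 0) 0 ((λ.(λ.λ.0 1) (λ.λ.1 0)) (λ.0))
  [6] λ.(λ.1 0) ((λ.(λ.λ.0 1) (λ.λ.1 0)) (λ.0))
  [7] λ.0 ((λ.(λ.λ.0 1) (λ.λ.1 0)) (λ.0))
  [8] λ.0 ((λ.λ.0 1) (λ.λ.1 0))
  [9] λ.0 (λ.0 (λ.λ.1 0))

Answer: DIFFERENT — A ⇓ λ.λ.0, B ⇓ λ.0 (λ.0 (λ.λ.1 0))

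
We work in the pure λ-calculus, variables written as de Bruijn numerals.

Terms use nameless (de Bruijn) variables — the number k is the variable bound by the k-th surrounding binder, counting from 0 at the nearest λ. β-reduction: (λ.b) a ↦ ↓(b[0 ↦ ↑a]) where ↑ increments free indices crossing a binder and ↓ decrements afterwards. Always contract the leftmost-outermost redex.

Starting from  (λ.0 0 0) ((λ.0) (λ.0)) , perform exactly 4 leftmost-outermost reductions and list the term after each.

  start: (λ.0 0 0) ((λ.0) (λ.0))
  step 1: (λ.0) (λ.0) ((λ.0) (λ.0)) ((λ.0) (λ.0))
  step 2: (λ.0) ((λ.0) (λ.0)) ((λ.0) (λ.0))
  step 3: (λ.0) (λ.0) ((λ.0) (λ.0))
  step 4: (λ.0) ((λ.0) (λ.0))

Answer: after 4 steps: (λ.0) ((λ.0) (λ.0))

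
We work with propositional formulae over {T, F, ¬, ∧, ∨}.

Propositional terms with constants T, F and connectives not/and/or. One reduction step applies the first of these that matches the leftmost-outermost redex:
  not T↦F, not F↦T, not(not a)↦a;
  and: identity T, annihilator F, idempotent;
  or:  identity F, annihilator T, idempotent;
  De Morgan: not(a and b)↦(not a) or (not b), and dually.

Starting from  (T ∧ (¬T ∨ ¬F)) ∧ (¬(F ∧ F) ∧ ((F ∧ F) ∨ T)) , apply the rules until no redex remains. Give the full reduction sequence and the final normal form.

  start: (T ∧ (¬T ∨ ¬F)) ∧ (¬(F ∧ F) ∧ ((F ∧ F) ∨ T))
  [1] (¬T ∨ ¬F) ∧ (¬(F ∧ F) ∧ ((F ∧ F) ∨ T))
  [2] (F ∨ ¬F) ∧ (¬(F ∧ F) ∧ ((F ∧ F) ∨ T))
  [3] ¬F ∧ (¬(F ∧ F) ∧ ((F ∧ F) ∨ T))
  [4] T ∧ (¬(F ∧ F) ∧ ((F ∧ F) ∨ T))
  [5] ¬(F ∧ F) ∧ ((F ∧ F) ∨ T)
  [6] (¬F ∨ ¬F) ∧ ((F ∧ F) ∨ T)
  [7] ¬F ∧ ((F ∧ F) ∨ T)
  [8] T ∧ ((F ∧ F) ∨ T)
  [9] (F ∧ F) ∨ T
  [10] T

Answer: normal form = T  (in 10 steps)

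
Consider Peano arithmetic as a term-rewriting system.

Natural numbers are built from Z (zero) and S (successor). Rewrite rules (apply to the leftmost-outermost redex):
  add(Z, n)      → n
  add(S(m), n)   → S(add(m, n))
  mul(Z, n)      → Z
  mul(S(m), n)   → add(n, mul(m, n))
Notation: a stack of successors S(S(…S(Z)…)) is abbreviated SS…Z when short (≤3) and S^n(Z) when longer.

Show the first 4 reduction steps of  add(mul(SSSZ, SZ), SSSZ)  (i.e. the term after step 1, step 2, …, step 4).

  start: add(mul(SSSZ, SZ), SSSZ)
  [1] add(add(SZ, mul(SSZ, SZ)), SSSZ)
  [2] add(S(add(Z, mul(SSZ, SZ))), SSSZ)
  [3] S(add(add(Z, mul(SSZ, SZ)), SSSZ))
  [4] S(add(mul(SSZ, SZ), SSSZ))

Answer: after 4 steps: S(add(mul(SSZ, SZ), SSSZ))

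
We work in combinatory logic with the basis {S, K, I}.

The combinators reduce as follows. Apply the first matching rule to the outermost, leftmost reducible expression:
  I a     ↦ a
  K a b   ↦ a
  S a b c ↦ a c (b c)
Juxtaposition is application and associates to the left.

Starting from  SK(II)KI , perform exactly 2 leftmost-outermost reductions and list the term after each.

  start: SK(II)KI
  →1  KK(IIK)I
  →2  KI

Answer: after 2 steps: KI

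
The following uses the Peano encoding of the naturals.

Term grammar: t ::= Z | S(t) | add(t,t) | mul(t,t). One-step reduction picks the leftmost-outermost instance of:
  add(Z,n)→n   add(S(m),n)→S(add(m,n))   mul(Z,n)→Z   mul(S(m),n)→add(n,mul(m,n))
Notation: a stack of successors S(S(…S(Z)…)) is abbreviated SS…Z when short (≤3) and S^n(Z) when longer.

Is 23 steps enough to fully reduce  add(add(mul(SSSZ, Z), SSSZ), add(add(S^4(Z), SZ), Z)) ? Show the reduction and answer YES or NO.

Answer: YES — reaches normal form S^8(Z) in 23 ≤ 23 steps

Reduction:
  start: add(add(mul(SSSZ, Z), SSSZ), add(add(S^4(Z), SZ), Z))
  →1  add(add(add(Z, mul(SSZ, Z)), SSSZ), add(add(S^4(Z), SZ), Z))
  →2  add(add(mul(SSZ, Z), SSSZ), add(add(S^4(Z), SZ), Z))
  →3  add(add(add(Z, mul(SZ, Z)), SSSZ), add(add(S^4(Z), SZ), Z))
  →4  add(add(mul(SZ, Z), SSSZ), add(add(S^4(Z), SZ), Z))
  →5  add(add(add(Z, mul(Z, Z)), SSSZ), add(add(S^4(Z), SZ), Z))
  →6  add(add(mul(Z, Z), SSSZ), add(add(S^4(Z), SZ), Z))
  →7  add(add(Z, SSSZ), add(add(S^4(Z), SZ), Z))
  →8  add(SSSZ, add(add(S^4(Z), SZ), Z))
  →9  S(add(SSZ, add(add(S^4(Z), SZ), Z)))
  →10  S(S(add(SZ, add(add(S^4(Z), SZ), Z))))
  →11  S(S(S(add(Z, add(add(S^4(Z), SZ), Z)))))
  →12  S(S(S(add(add(S^4(Z), SZ), Z))))
  →13  S(S(S(add(S(add(SSSZ, SZ)), Z))))
  →14  S(S(S(S(add(add(SSSZ, SZ), Z)))))
  →15  S(S(S(S(add(S(add(SSZ, SZ)), Z)))))
  →16  S(S(S(S(S(add(add(SSZ, SZ), Z))))))
  →17  S(S(S(S(S(add(S(add(SZ, SZ)), Z))))))
  →18  S(S(S(S(S(S(add(add(SZ, SZ), Z)))))))
  →19  S(S(S(S(S(S(add(S(add(Z, SZ)), Z)))))))
  →20  S(S(S(S(S(S(S(add(add(Z, SZ), Z))))))))
  →21  S(S(S(S(S(S(S(add(SZ, Z))))))))
  →22  S(S(S(S(S(S(S(S(add(Z, Z)))))))))
  →23  S^8(Z)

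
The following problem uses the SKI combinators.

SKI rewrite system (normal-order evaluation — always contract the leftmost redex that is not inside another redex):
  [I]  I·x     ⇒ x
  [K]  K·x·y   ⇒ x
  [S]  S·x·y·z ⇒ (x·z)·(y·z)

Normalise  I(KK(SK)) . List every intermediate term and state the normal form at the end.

  start: I(KK(SK))
  step 1: KK(SK)
  step 2: K

Answer: normal form = K  (in 2 steps)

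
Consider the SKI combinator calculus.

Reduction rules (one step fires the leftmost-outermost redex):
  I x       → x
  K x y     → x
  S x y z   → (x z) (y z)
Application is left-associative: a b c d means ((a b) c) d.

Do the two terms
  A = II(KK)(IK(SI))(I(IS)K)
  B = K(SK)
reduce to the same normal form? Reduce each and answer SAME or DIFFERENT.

Term A:
  start: II(KK)(IK(SI))(I(IS)K)
  step 1: I(KK)(IK(SI))(I(IS)K)
  step 2: KK(IK(SI))(I(IS)K)
  step 3: K(I(IS)K)
  step 4: K(ISK)
  step 5: K(SK)

Term B:
  start: K(SK)

Answer: SAME — A ⇓ K(SK), B ⇓ K(SK)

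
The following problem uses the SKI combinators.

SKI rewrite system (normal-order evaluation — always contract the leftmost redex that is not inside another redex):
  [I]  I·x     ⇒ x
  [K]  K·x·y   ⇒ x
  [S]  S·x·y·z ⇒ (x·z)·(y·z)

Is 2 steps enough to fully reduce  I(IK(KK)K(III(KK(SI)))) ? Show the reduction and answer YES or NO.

  start: I(IK(KK)K(III(KK(SI))))
  →1  IK(KK)K(III(KK(SI)))
  →2  K(KK)K(III(KK(SI)))

Answer: NO — after 2 steps the term is K(KK)K(III(KK(SI))), not yet normal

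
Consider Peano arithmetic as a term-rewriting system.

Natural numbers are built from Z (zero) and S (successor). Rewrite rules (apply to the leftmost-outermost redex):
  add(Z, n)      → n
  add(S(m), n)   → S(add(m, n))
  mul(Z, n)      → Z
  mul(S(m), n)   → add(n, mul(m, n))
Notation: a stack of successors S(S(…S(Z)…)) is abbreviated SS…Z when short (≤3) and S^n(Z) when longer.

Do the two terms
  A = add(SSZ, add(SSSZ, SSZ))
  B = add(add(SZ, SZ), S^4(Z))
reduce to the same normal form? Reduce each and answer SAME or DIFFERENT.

Answer: DIFFERENT — A ⇓ S^7(Z), B ⇓ S^6(Z)

Derivation:
Term A:
  start: add(SSZ, add(SSSZ, SSZ))
  →1  S(add(SZ, add(SSSZ, SSZ)))
  →2  S(S(add(Z, add(SSSZ, SSZ))))
  →3  S(S(add(SSSZ, SSZ)))
  →4  S(S(S(add(SSZ, SSZ))))
  →5  S(S(S(S(add(SZ, SSZ)))))
  →6  S(S(S(S(S(add(Z, SSZ))))))
  →7  S^7(Z)

Term B:
  start: add(add(SZ, SZ), S^4(Z))
  →1  add(S(add(Z, SZ)), S^4(Z))
  →2  S(add(add(Z, SZ), S^4(Z)))
  →3  S(add(SZ, S^4(Z)))
  →4  S(S(add(Z, S^4(Z))))
  →5  S^6(Z)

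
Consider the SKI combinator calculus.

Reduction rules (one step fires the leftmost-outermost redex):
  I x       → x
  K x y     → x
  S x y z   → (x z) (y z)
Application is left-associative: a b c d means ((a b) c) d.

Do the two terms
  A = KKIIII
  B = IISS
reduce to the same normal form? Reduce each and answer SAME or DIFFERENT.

Answer: DIFFERENT — A ⇓ I, B ⇓ SS

Reduction:
Term A:
  start: KKIIII
  →1  KIII
  →2  II
  →3  I

Term B:
  start: IISS
  →1  ISS
  →2  SS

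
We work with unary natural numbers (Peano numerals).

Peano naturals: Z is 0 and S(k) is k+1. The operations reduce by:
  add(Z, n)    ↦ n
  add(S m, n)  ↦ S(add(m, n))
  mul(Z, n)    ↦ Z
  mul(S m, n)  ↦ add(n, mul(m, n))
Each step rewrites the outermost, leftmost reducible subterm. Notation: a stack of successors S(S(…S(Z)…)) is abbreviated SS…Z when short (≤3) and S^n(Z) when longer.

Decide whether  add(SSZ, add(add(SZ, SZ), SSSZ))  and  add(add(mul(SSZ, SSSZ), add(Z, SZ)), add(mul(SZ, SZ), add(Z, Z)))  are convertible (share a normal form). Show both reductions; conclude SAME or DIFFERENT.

Answer: DIFFERENT — A ⇓ S^7(Z), B ⇓ S^8(Z)

Working:
Term A:
  start: add(SSZ, add(add(SZ, SZ), SSSZ))
  step 1: S(add(SZ, add(add(SZ, SZ), SSSZ)))
  step 2: S(S(add(Z, add(add(SZ, SZ), SSSZ))))
  step 3: S(S(add(add(SZ, SZ), SSSZ)))
  step 4: S(S(add(S(add(Z, SZ)), SSSZ)))
  step 5: S(S(S(add(add(Z, SZ), SSSZ))))
  step 6: S(S(S(add(SZ, SSSZ))))
  step 7: S(S(S(S(add(Z, SSSZ)))))
  step 8: S^7(Z)

Term B:
  start: add(add(mul(SSZ, SSSZ), add(Z, SZ)), add(mul(SZ, SZ), add(Z, Z)))
  step 1: add(add(add(SSSZ, mul(SZ, SSSZ)), add(Z, SZ)), add(mul(SZ, SZ), add(Z, Z)))
  step 2: add(add(S(add(SSZ, mul(SZ, SSSZ))), add(Z, SZ)), add(mul(SZ, SZ), add(Z, Z)))
  step 3: add(S(add(add(SSZ, mul(SZ, SSSZ)), add(Z, SZ))), add(mul(SZ, SZ), add(Z, Z)))
  step 4: S(add(add(add(SSZ, mul(SZ, SSSZ)), add(Z, SZ)), add(mul(SZ, SZ), add(Z, Z))))
  step 5: S(add(add(S(add(SZ, mul(SZ, SSSZ))), add(Z, SZ)), add(mul(SZ, SZ), add(Z, Z))))
  step 6: S(add(S(add(add(SZ, mul(SZ, SSSZ)), add(Z, SZ))), add(mul(SZ, SZ), add(Z, Z))))
  step 7: S(S(add(add(add(SZ, mul(SZ, SSSZ)), add(Z, SZ)), add(mul(SZ, SZ), add(Z, Z)))))
  step 8: S(S(add(add(S(add(Z, mul(SZ, SSSZ))), add(Z, SZ)), add(mul(SZ, SZ), add(Z, Z)))))
  step 9: S(S(add(S(add(add(Z, mul(SZ, SSSZ)), add(Z, SZ))), add(mul(SZ, SZ), add(Z, Z)))))
  step 10: S(S(S(add(add(add(Z, mul(SZ, SSSZ)), add(Z, SZ)), add(mul(SZ, SZ), add(Z, Z))))))
  step 11: S(S(S(add(add(mul(SZ, SSSZ), add(Z, SZ)), add(mul(SZ, SZ), add(Z, Z))))))
  step 12: S(S(S(add(add(add(SSSZ, mul(Z, SSSZ)), add(Z, SZ)), add(mul(SZ, SZ), add(Z, Z))))))
  step 13: S(S(S(add(add(S(add(SSZ, mul(Z, SSSZ))), add(Z, SZ)), add(mul(SZ, SZ), add(Z, Z))))))
  step 14: S(S(S(add(S(add(add(SSZ, mul(Z, SSSZ)), add(Z, SZ))), add(mul(SZ, SZ), add(Z, Z))))))
  step 15: S(S(S(S(add(add(add(SSZ, mul(Z, SSSZ)), add(Z, SZ)), add(mul(SZ, SZ), add(Z, Z)))))))
  step 16: S(S(S(S(add(add(S(add(SZ, mul(Z, SSSZ))), add(Z, SZ)), add(mul(SZ, SZ), add(Z, Z)))))))
  step 17: S(S(S(S(add(S(add(add(SZ, mul(Z, SSSZ)), add(Z, SZ))), add(mul(SZ, SZ), add(Z, Z)))))))
  step 18: S(S(S(S(S(add(add(add(SZ, mul(Z, SSSZ)), add(Z, SZ)), add(mul(SZ, SZ), add(Z, Z))))))))
  step 19: S(S(S(S(S(add(add(S(add(Z, mul(Z, SSSZ))), add(Z, SZ)), add(mul(SZ, SZ), add(Z, Z))))))))
  step 20: S(S(S(S(S(add(S(add(add(Z, mul(Z, SSSZ)), add(Z, SZ))), add(mul(SZ, SZ), add(Z, Z))))))))
  step 21: S(S(S(S(S(S(add(add(add(Z, mul(Z, SSSZ)), add(Z, SZ)), add(mul(SZ, SZ), add(Z, Z)))))))))
  step 22: S(S(S(S(S(S(add(add(mul(Z, SSSZ), add(Z, SZ)), add(mul(SZ, SZ), add(Z, Z)))))))))
  step 23: S(S(S(S(S(S(add(add(Z, add(Z, SZ)), add(mul(SZ, SZ), add(Z, Z)))))))))
  step 24: S(S(S(S(S(S(add(add(Z, SZ), add(mul(SZ, SZ), add(Z, Z)))))))))
  step 25: S(S(S(S(S(S(add(SZ, add(mul(SZ, SZ), add(Z, Z)))))))))
  step 26: S(S(S(S(S(S(S(add(Z, add(mul(SZ, SZ), add(Z, Z))))))))))
  step 27: S(S(S(S(S(S(S(add(mul(SZ, SZ), add(Z, Z)))))))))
  step 28: S(S(S(S(S(S(S(add(add(SZ, mul(Z, SZ)), add(Z, Z)))))))))
  step 29: S(S(S(S(S(S(S(add(S(add(Z, mul(Z, SZ))), add(Z, Z)))))))))
  step 30: S(S(S(S(S(S(S(S(add(add(Z, mul(Z, SZ)), add(Z, Z))))))))))
  step 31: S(S(S(S(S(S(S(S(add(mul(Z, SZ), add(Z, Z))))))))))
  step 32: S(S(S(S(S(S(S(S(add(Z, add(Z, Z))))))))))
  step 33: S(S(S(S(S(S(S(S(add(Z, Z)))))))))
  step 34: S^8(Z)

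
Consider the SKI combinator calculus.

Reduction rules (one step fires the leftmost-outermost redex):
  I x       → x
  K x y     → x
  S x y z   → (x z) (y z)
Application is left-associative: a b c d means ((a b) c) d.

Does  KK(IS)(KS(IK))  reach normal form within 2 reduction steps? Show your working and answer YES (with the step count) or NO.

  start: KK(IS)(KS(IK))
  →1  K(KS(IK))
  →2  KS

Answer: YES — reaches normal form KS in 2 ≤ 2 steps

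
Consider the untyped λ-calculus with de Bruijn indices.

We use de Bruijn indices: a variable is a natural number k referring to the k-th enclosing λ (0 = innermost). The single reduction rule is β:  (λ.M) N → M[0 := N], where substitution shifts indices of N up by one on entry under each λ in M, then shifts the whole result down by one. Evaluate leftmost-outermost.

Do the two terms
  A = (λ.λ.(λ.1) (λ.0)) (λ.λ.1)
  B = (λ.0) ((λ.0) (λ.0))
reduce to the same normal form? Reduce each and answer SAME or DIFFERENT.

Answer: SAME — A ⇓ λ.0, B ⇓ λ.0

Reduction:
Term A:
  start: (λ.λ.(λ.1) (λ.0)) (λ.λ.1)
  [1] λ.(λ.1) (λ.0)
  [2] λ.0

Term B:
  start: (λ.0) ((λ.0) (λ.0))
  [1] (λ.0) (λ.0)
  [2] λ.0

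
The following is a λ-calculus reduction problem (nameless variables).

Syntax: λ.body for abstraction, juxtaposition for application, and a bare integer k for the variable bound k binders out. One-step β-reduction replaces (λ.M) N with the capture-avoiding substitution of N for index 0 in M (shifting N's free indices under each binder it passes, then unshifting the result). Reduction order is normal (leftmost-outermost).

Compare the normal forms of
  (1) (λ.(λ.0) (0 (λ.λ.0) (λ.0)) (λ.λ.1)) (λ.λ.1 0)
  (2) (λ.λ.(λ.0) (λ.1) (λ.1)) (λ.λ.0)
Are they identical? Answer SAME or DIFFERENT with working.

Answer: DIFFERENT — A ⇓ λ.λ.1, B ⇓ λ.0

Reduction:
Term A:
  start: (λ.(λ.0) (0 (λ.λ.0) (λ.0)) (λ.λ.1)) (λ.λ.1 0)
  →1  (λ.0) ((λ.λ.1 0) (λ.λ.0) (λ.0)) (λ.λ.1)
  →2  (λ.λ.1 0) (λ.λ.0) (λ.0) (λ.λ.1)
  →3  (λ.(λ.λ.0) 0) (λ.0) (λ.λ.1)
  →4  (λ.λ.0) (λ.0) (λ.λ.1)
  →5  (λ.0) (λ.λ.1)
  →6  λ.λ.1

Term B:
  start: (λ.λ.(λ.0) (λ.1) (λ.1)) (λ.λ.0)
  →1  λ.(λ.0) (λ.1) (λ.1)
  →2  λ.(λ.1) (λ.1)
  →3  λ.0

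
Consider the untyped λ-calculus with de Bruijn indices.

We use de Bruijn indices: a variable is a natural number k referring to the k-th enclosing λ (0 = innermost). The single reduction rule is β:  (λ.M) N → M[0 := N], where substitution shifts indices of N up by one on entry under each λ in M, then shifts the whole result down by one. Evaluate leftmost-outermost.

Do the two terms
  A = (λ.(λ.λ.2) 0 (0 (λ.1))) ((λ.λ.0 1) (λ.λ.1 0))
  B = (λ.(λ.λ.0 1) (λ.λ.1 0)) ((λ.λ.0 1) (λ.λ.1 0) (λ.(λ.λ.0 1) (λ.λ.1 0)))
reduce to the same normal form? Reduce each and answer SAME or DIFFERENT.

Answer: SAME — A ⇓ λ.0 (λ.λ.1 0), B ⇓ λ.0 (λ.λ.1 0)

Derivation:
Term A:
  start: (λ.(λ.λ.2) 0 (0 (λ.1))) ((λ.λ.0 1) (λ.λ.1 0))
  [1] (λ.λ.(λ.λ.0 1) (λ.λ.1 0)) ((λ.λ.0 1) (λ.λ.1 0)) ((λ.λ.0 1) (λ.λ.1 0) (λ.(λ.λ.0 1) (λ.λ.1 0)))
  [2] (λ.(λ.λ.0 1) (λ.λ.1 0)) ((λ.λ.0 1) (λ.λ.1 0) (λ.(λ.λ.0 1) (λ.λ.1 0)))
  [3] (λ.λ.0 1) (λ.λ.1 0)
  [4] λ.0 (λ.λ.1 0)

Term B:
  start: (λ.(λ.λ.0 1) (λ.λ.1 0)) ((λ.λ.0 1) (λ.λ.1 0) (λ.(λ.λ.0 1) (λ.λ.1 0)))
  [1] (λ.λ.0 1) (λ.λ.1 0)
  [2] λ.0 (λ.λ.1 0)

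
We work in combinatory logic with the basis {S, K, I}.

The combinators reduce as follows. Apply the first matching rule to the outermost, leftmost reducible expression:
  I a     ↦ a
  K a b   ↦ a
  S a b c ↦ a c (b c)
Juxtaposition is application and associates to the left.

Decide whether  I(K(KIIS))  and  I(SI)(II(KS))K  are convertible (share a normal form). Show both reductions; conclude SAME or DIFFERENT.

Term A:
  start: I(K(KIIS))
  [1] K(KIIS)
  [2] K(IS)
  [3] KS

Term B:
  start: I(SI)(II(KS))K
  [1] SI(II(KS))K
  [2] IK(II(KS)K)
  [3] K(II(KS)K)
  [4] K(I(KS)K)
  [5] K(KSK)
  [6] KS

Answer: SAME — A ⇓ KS, B ⇓ KS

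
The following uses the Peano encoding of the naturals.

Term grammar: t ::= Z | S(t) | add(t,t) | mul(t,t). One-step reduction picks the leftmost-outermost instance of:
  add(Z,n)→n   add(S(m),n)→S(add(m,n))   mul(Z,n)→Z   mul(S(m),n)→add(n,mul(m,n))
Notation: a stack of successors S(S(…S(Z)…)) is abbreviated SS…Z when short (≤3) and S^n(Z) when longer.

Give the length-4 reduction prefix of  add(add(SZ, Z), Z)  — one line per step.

  start: add(add(SZ, Z), Z)
  [1] add(S(add(Z, Z)), Z)
  [2] S(add(add(Z, Z), Z))
  [3] S(add(Z, Z))
  [4] SZ

Answer: after 4 steps: SZ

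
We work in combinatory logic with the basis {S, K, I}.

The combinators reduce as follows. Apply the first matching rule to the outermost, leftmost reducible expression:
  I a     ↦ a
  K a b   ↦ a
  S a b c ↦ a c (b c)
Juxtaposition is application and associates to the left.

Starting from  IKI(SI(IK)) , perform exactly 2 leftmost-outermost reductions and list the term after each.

  start: IKI(SI(IK))
  [1] KI(SI(IK))
  [2] I

Answer: after 2 steps: I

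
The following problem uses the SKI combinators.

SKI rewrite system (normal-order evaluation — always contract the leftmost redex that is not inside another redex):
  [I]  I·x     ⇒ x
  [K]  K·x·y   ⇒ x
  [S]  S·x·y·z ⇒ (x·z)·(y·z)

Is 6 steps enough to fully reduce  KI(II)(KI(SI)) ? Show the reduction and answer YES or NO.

  start: KI(II)(KI(SI))
  step 1: I(KI(SI))
  step 2: KI(SI)
  step 3: I

Answer: YES — reaches normal form I in 3 ≤ 6 steps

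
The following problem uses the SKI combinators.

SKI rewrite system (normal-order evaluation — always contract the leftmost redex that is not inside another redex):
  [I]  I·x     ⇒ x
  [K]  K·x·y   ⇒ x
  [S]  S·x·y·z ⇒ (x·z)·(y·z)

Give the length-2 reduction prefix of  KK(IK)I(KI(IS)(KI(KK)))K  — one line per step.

Answer: after 2 steps: IK

Working:
  start: KK(IK)I(KI(IS)(KI(KK)))K
  →1  KI(KI(IS)(KI(KK)))K
  →2  IK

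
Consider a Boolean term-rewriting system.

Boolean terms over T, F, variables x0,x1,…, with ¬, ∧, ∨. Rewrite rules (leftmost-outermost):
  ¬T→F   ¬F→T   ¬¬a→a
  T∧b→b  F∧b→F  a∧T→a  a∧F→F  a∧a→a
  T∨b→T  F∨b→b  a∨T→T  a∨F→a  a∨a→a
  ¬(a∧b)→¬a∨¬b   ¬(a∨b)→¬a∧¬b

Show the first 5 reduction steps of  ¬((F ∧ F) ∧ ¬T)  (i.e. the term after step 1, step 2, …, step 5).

Answer: after 5 steps: T

Working:
  start: ¬((F ∧ F) ∧ ¬T)
  →1  ¬(F ∧ F) ∨ ¬¬T
  →2  (¬F ∨ ¬F) ∨ ¬¬T
  →3  ¬F ∨ ¬¬T
  →4  T ∨ ¬¬T
  →5  T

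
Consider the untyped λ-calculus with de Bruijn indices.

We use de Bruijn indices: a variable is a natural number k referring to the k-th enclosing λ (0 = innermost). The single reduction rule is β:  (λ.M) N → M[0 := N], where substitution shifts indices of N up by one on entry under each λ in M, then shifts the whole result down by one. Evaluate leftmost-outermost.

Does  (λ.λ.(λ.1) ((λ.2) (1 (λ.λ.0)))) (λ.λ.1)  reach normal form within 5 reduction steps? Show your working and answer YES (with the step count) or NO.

  start: (λ.λ.(λ.1) ((λ.2) (1 (λ.λ.0)))) (λ.λ.1)
  →1  λ.(λ.1) ((λ.λ.λ.1) ((λ.λ.1) (λ.λ.0)))
  →2  λ.0

Answer: YES — reaches normal form λ.0 in 2 ≤ 5 steps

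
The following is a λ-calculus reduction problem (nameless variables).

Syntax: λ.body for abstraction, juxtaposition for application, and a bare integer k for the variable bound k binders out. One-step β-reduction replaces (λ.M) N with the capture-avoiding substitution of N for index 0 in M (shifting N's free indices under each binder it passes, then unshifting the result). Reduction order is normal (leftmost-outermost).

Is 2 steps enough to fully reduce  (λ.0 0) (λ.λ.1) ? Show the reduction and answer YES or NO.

  start: (λ.0 0) (λ.λ.1)
  [1] (λ.λ.1) (λ.λ.1)
  [2] λ.λ.λ.1

Answer: YES — reaches normal form λ.λ.λ.1 in 2 ≤ 2 steps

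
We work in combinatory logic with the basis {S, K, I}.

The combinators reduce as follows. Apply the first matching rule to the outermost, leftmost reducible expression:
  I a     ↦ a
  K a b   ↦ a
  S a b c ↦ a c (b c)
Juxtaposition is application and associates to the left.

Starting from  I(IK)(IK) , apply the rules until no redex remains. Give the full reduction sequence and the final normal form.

Answer: normal form = KK  (in 3 steps)

Working:
  start: I(IK)(IK)
  [1] IK(IK)
  [2] K(IK)
  [3] KK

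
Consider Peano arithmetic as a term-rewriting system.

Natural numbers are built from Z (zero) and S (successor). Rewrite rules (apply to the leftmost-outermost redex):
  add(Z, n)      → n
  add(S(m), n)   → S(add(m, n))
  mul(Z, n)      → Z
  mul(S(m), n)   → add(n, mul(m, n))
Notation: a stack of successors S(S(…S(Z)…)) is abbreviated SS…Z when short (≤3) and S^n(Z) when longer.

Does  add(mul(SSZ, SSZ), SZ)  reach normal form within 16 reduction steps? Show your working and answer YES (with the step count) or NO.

Answer: YES — reaches normal form S^5(Z) in 14 ≤ 16 steps

Reduction:
  start: add(mul(SSZ, SSZ), SZ)
  [1] add(add(SSZ, mul(SZ, SSZ)), SZ)
  [2] add(S(add(SZ, mul(SZ, SSZ))), SZ)
  [3] S(add(add(SZ, mul(SZ, SSZ)), SZ))
  [4] S(add(S(add(Z, mul(SZ, SSZ))), SZ))
  [5] S(S(add(add(Z, mul(SZ, SSZ)), SZ)))
  [6] S(S(add(mul(SZ, SSZ), SZ)))
  [7] S(S(add(add(SSZ, mul(Z, SSZ)), SZ)))
  [8] S(S(add(S(add(SZ, mul(Z, SSZ))), SZ)))
  [9] S(S(S(add(add(SZ, mul(Z, SSZ)), SZ))))
  [10] S(S(S(add(S(add(Z, mul(Z, SSZ))), SZ))))
  [11] S(S(S(S(add(add(Z, mul(Z, SSZ)), SZ)))))
  [12] S(S(S(S(add(mul(Z, SSZ), SZ)))))
  [13] S(S(S(S(add(Z, SZ)))))
  [14] S^5(Z)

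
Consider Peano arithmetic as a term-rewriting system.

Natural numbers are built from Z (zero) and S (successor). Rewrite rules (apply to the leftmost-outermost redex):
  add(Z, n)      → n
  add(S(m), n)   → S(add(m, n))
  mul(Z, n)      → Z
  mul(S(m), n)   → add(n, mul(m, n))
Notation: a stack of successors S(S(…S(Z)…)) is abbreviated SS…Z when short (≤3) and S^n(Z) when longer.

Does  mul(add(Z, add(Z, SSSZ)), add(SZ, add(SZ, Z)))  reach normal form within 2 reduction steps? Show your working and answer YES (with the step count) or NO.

Answer: NO — after 2 steps the term is mul(SSSZ, add(SZ, add(SZ, Z))), not yet normal

Derivation:
  start: mul(add(Z, add(Z, SSSZ)), add(SZ, add(SZ, Z)))
  [1] mul(add(Z, SSSZ), add(SZ, add(SZ, Z)))
  [2] mul(SSSZ, add(SZ, add(SZ, Z)))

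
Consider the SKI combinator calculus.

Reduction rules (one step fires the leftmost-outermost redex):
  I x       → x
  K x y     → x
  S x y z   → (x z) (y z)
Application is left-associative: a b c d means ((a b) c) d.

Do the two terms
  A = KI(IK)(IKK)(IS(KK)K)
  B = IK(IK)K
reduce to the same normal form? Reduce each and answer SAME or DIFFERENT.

Answer: SAME — A ⇓ K, B ⇓ K

Reduction:
Term A:
  start: KI(IK)(IKK)(IS(KK)K)
  →1  I(IKK)(IS(KK)K)
  →2  IKK(IS(KK)K)
  →3  KK(IS(KK)K)
  →4  K

Term B:
  start: IK(IK)K
  →1  K(IK)K
  →2  IK
  →3  K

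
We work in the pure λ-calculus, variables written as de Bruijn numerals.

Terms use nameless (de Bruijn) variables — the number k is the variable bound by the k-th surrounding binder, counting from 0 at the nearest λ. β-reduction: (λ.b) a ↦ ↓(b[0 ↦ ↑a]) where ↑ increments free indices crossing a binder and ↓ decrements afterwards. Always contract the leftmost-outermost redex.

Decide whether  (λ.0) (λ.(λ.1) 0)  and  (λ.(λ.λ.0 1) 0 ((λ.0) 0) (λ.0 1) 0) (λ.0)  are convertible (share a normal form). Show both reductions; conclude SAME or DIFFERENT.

Term A:
  start: (λ.0) (λ.(λ.1) 0)
  →1  λ.(λ.1) 0
  →2  λ.0

Term B:
  start: (λ.(λ.λ.0 1) 0 ((λ.0) 0) (λ.0 1) 0) (λ.0)
  →1  (λ.λ.0 1) (λ.0) ((λ.0) (λ.0)) (λ.0 (λ.0)) (λ.0)
  →2  (λ.0 (λ.0)) ((λ.0) (λ.0)) (λ.0 (λ.0)) (λ.0)
  →3  (λ.0) (λ.0) (λ.0) (λ.0 (λ.0)) (λ.0)
  →4  (λ.0) (λ.0) (λ.0 (λ.0)) (λ.0)
  →5  (λ.0) (λ.0 (λ.0)) (λ.0)
  →6  (λ.0 (λ.0)) (λ.0)
  →7  (λ.0) (λ.0)
  →8  λ.0

Answer: SAME — A ⇓ λ.0, B ⇓ λ.0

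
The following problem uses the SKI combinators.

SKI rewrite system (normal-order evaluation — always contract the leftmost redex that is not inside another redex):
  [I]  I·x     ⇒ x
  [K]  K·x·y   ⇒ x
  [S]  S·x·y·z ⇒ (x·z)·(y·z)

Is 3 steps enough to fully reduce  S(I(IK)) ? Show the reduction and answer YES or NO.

  start: S(I(IK))
  step 1: S(IK)
  step 2: SK

Answer: YES — reaches normal form SK in 2 ≤ 3 steps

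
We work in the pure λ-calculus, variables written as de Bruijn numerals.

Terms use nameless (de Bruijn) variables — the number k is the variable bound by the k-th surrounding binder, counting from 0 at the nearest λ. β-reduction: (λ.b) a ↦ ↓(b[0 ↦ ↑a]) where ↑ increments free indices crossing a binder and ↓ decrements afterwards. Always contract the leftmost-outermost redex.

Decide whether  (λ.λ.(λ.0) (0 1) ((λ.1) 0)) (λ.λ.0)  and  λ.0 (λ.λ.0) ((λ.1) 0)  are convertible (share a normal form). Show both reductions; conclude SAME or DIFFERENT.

Answer: SAME — A ⇓ λ.0 (λ.λ.0) 0, B ⇓ λ.0 (λ.λ.0) 0

Derivation:
Term A:
  start: (λ.λ.(λ.0) (0 1) ((λ.1) 0)) (λ.λ.0)
  step 1: λ.(λ.0) (0 (λ.λ.0)) ((λ.1) 0)
  step 2: λ.0 (λ.λ.0) ((λ.1) 0)
  step 3: λ.0 (λ.λ.0) 0

Term B:
  start: λ.0 (λ.λ.0) ((λ.1) 0)
  step 1: λ.0 (λ.λ.0) 0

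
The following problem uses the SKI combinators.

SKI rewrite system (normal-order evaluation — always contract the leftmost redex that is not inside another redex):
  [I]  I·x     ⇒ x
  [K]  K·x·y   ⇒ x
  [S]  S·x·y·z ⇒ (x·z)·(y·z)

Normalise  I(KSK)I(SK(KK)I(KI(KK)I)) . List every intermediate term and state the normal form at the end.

Answer: normal form = SII  (in 7 steps)

Reduction:
  start: I(KSK)I(SK(KK)I(KI(KK)I))
  step 1: KSKI(SK(KK)I(KI(KK)I))
  step 2: SI(SK(KK)I(KI(KK)I))
  step 3: SI(KI(KKI)(KI(KK)I))
  step 4: SI(I(KI(KK)I))
  step 5: SI(KI(KK)I)
  step 6: SI(II)
  step 7: SII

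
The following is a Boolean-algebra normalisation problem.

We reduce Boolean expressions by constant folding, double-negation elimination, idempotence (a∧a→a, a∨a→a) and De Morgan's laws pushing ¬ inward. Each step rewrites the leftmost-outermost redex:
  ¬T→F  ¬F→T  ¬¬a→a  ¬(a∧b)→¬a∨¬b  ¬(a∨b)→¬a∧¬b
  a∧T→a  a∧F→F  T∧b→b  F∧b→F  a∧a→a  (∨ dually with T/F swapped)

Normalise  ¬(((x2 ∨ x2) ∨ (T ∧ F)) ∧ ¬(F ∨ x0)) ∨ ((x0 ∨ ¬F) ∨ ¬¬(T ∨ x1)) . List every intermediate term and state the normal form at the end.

Answer: normal form = T  (in 15 steps)

Working:
  start: ¬(((x2 ∨ x2) ∨ (T ∧ F)) ∧ ¬(F ∨ x0)) ∨ ((x0 ∨ ¬F) ∨ ¬¬(T ∨ x1))
  [1] (¬((x2 ∨ x2) ∨ (T ∧ F)) ∨ ¬¬(F ∨ x0)) ∨ ((x0 ∨ ¬F) ∨ ¬¬(T ∨ x1))
  [2] ((¬(x2 ∨ x2) ∧ ¬(T ∧ F)) ∨ ¬¬(F ∨ x0)) ∨ ((x0 ∨ ¬F) ∨ ¬¬(T ∨ x1))
  [3] (((¬x2 ∧ ¬x2) ∧ ¬(T ∧ F)) ∨ ¬¬(F ∨ x0)) ∨ ((x0 ∨ ¬F) ∨ ¬¬(T ∨ x1))
  [4] ((¬x2 ∧ ¬(T ∧ F)) ∨ ¬¬(F ∨ x0)) ∨ ((x0 ∨ ¬F) ∨ ¬¬(T ∨ x1))
  [5] ((¬x2 ∧ (¬T ∨ ¬F)) ∨ ¬¬(F ∨ x0)) ∨ ((x0 ∨ ¬F) ∨ ¬¬(T ∨ x1))
  [6] ((¬x2 ∧ (F ∨ ¬F)) ∨ ¬¬(F ∨ x0)) ∨ ((x0 ∨ ¬F) ∨ ¬¬(T ∨ x1))
  [7] ((¬x2 ∧ ¬F) ∨ ¬¬(F ∨ x0)) ∨ ((x0 ∨ ¬F) ∨ ¬¬(T ∨ x1))
  [8] ((¬x2 ∧ T) ∨ ¬¬(F ∨ x0)) ∨ ((x0 ∨ ¬F) ∨ ¬¬(T ∨ x1))
  [9] (¬x2 ∨ ¬¬(F ∨ x0)) ∨ ((x0 ∨ ¬F) ∨ ¬¬(T ∨ x1))
  [10] (¬x2 ∨ (F ∨ x0)) ∨ ((x0 ∨ ¬F) ∨ ¬¬(T ∨ x1))
  [11] (¬x2 ∨ x0) ∨ ((x0 ∨ ¬F) ∨ ¬¬(T ∨ x1))
  [12] (¬x2 ∨ x0) ∨ ((x0 ∨ T) ∨ ¬¬(T ∨ x1))
  [13] (¬x2 ∨ x0) ∨ (T ∨ ¬¬(T ∨ x1))
  [14] (¬x2 ∨ x0) ∨ T
  [15] T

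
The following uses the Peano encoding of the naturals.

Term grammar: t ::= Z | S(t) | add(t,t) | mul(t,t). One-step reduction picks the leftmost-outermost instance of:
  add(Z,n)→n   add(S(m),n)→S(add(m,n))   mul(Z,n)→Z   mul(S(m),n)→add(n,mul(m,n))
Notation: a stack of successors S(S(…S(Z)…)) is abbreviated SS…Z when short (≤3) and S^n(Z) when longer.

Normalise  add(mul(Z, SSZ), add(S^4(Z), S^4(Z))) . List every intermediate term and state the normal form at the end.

  start: add(mul(Z, SSZ), add(S^4(Z), S^4(Z)))
  [1] add(Z, add(S^4(Z), S^4(Z)))
  [2] add(S^4(Z), S^4(Z))
  [3] S(add(SSSZ, S^4(Z)))
  [4] S(S(add(SSZ, S^4(Z))))
  [5] S(S(S(add(SZ, S^4(Z)))))
  [6] S(S(S(S(add(Z, S^4(Z))))))
  [7] S^8(Z)

Answer: normal form = S^8(Z)  (in 7 steps)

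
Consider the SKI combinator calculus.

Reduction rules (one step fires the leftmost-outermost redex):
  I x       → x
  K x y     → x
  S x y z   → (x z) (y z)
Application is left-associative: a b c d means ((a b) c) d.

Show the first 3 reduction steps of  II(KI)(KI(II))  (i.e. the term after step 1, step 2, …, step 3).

Answer: after 3 steps: I

Derivation:
  start: II(KI)(KI(II))
  [1] I(KI)(KI(II))
  [2] KI(KI(II))
  [3] I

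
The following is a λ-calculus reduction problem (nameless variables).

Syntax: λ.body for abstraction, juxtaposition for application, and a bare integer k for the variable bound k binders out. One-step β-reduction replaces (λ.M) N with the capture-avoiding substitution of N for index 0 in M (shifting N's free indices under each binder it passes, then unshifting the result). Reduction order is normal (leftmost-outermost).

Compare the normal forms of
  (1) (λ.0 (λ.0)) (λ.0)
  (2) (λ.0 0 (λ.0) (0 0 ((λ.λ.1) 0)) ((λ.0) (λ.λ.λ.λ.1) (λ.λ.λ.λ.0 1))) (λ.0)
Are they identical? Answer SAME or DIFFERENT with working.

Answer: SAME — A ⇓ λ.0, B ⇓ λ.0

Working:
Term A:
  start: (λ.0 (λ.0)) (λ.0)
  [1] (λ.0) (λ.0)
  [2] λ.0

Term B:
  start: (λ.0 0 (λ.0) (0 0 ((λ.λ.1) 0)) ((λ.0) (λ.λ.λ.λ.1) (λ.λ.λ.λ.0 1))) (λ.0)
  [1] (λ.0) (λ.0) (λ.0) ((λ.0) (λ.0) ((λ.λ.1) (λ.0))) ((λ.0) (λ.λ.λ.λ.1) (λ.λ.λ.λ.0 1))
  [2] (λ.0) (λ.0) ((λ.0) (λ.0) ((λ.λ.1) (λ.0))) ((λ.0) (λ.λ.λ.λ.1) (λ.λ.λ.λ.0 1))
  [3] (λ.0) ((λ.0) (λ.0) ((λ.λ.1) (λ.0))) ((λ.0) (λ.λ.λ.λ.1) (λ.λ.λ.λ.0 1))
  [4] (λ.0) (λ.0) ((λ.λ.1) (λ.0)) ((λ.0) (λ.λ.λ.λ.1) (λ.λ.λ.λ.0 1))
  [5] (λ.0) ((λ.λ.1) (λ.0)) ((λ.0) (λ.λ.λ.λ.1) (λ.λ.λ.λ.0 1))
  [6] (λ.λ.1) (λ.0) ((λ.0) (λ.λ.λ.λ.1) (λ.λ.λ.λ.0 1))
  [7] (λ.λ.0) ((λ.0) (λ.λ.λ.λ.1) (λ.λ.λ.λ.0 1))
  [8] λ.0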